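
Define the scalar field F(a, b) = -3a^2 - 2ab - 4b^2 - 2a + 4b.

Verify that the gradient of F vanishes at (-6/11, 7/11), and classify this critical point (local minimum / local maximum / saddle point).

∇F = (-6a - 2b - 2, -2a - 8b + 4); substituting (-6/11, 7/11) gives ∇F = (0, 0), so (-6/11, 7/11) is indeed a critical point.
The Hessian of F is constant: H = [[-6, -2], [-2, -8]].
det(H) = (-6)·(-8) − (-2)² = 44.
det(H) > 0 and tr(H) = -14 < 0, so H is negative definite and the point is a local maximum.

local maximum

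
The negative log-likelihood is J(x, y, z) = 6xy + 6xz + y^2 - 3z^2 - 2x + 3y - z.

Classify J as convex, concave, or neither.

J is quadratic, so its Hessian is the constant matrix H = [[0, 6, 6], [6, 2, 0], [6, 0, -6]].
Leading principal minors: 0, -36, 144.
Neither pattern holds ⇒ H is indefinite ⇒ neither convex nor concave.

neither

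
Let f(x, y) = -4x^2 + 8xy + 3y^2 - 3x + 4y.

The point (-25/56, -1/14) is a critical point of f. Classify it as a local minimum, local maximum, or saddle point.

The Hessian of f is constant: H = [[-8, 8], [8, 6]].
det(H) = (-8)·6 − 8² = -112.
Since det(H) < 0, H is indefinite and the critical point is a saddle point.

saddle point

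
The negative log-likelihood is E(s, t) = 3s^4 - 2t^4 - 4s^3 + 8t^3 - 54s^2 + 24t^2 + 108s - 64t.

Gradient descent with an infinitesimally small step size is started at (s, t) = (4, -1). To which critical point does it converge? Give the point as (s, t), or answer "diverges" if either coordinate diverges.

(3, 1)

E is separable, so gradient descent decouples: s follows -∂E/∂s, t follows -∂E/∂t.
∂E/∂s = 12(s - 3)(s - 1)(s + 3); at s=4 this is 252, so s decreases.
∂E/∂t = -8(t - 4)(t - 1)(t + 2); at t=-1 this is -80, so t increases.
s converges to its nearest critical value 3 (a local min of the s-part); t converges to 1. The iterate converges to (3, 1).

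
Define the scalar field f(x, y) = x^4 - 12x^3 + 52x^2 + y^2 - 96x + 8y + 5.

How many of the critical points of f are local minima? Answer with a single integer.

f separates as a function of x plus a function of y, so ∇f=0 decouples.
∂f/∂x = 4(x - 4)(x - 3)(x - 2) = 0 at x ∈ {2, 3, 4}; ∂f/∂y = 2(y + 4) = 0 at y ∈ {-4}.
The Hessian is diagonal: diag(f_xx, f_yy). Second derivatives: f_xx(2)=8, f_xx(3)=-4, f_xx(4)=8; f_yy(-4)=2.
Local minima occur where both diagonal entries positive: (2, -4), (4, -4). Count: 2.

2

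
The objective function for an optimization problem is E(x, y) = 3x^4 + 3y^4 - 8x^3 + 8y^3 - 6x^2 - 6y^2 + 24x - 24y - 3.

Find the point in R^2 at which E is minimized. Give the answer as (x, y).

(-1, 1)

E(x,y) separates as P(x) + Q(y) − 3, so its minimum is min P + min Q − 3.
P'(x) = 12(x - 2)(x - 1)(x + 1) vanishes at x ∈ {-1, 1, 2}; Q'(y) = 12(y - 1)(y + 1)(y + 2) vanishes at y ∈ {-2, -1, 1}.
Local minima of P (where P''>0): P(-1)=-19, P(2)=8. Local minima of Q: Q(-2)=8, Q(1)=-19.
So the global minimum of E is P(-1) + Q(1) − 3 = -19 − 19 − 3 = -41, attained at (-1, 1).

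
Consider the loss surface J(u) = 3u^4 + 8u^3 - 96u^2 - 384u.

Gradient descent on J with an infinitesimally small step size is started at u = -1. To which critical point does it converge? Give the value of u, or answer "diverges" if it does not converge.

4

J'(u) = 12(u - 4)(u + 2)(u + 4), so J'(-1) = -180.
Gradient descent moves in the -J' direction, i.e. u is increasing.
The nearest critical point in that direction is u = 4, where J'' = 576 > 0 (a local minimum). The iterate converges there.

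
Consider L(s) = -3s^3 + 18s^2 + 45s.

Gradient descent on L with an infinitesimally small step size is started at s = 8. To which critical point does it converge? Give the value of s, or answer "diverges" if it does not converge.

L'(s) = -9(s - 5)(s + 1), so L'(8) = -243.
Gradient descent moves in the -L' direction, i.e. s is increasing.
There is no critical point above s=8, and L' keeps the same sign, so the iterate runs off to +∞.

diverges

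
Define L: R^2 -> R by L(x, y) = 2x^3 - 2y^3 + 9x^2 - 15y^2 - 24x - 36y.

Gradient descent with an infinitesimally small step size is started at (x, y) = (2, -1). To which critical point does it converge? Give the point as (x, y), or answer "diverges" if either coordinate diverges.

L is separable, so gradient descent decouples: x follows -∂L/∂x, y follows -∂L/∂y.
∂L/∂x = 6(x - 1)(x + 4); at x=2 this is 36, so x decreases.
∂L/∂y = -6(y + 2)(y + 3); at y=-1 this is -12, so y increases.
The y-coordinate has no critical point in that direction and runs off to infinity.

diverges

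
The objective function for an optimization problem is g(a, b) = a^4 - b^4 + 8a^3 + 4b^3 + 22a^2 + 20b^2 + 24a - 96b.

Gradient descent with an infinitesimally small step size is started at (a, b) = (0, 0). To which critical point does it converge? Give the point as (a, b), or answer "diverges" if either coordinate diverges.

g is separable, so gradient descent decouples: a follows -∂g/∂a, b follows -∂g/∂b.
∂g/∂a = 4(a + 1)(a + 2)(a + 3); at a=0 this is 24, so a decreases.
∂g/∂b = -4(b - 4)(b - 2)(b + 3); at b=0 this is -96, so b increases.
a converges to its nearest critical value -1 (a local min of the a-part); b converges to 2. The iterate converges to (-1, 2).

(-1, 2)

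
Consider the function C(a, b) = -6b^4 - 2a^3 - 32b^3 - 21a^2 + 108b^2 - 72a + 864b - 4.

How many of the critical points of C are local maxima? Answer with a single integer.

2

C separates as a function of a plus a function of b, so ∇C=0 decouples.
∂C/∂a = -6(a + 3)(a + 4) = 0 at a ∈ {-4, -3}; ∂C/∂b = -24(b - 3)(b + 3)(b + 4) = 0 at b ∈ {-4, -3, 3}.
The Hessian is diagonal: diag(C_aa, C_bb). Second derivatives: C_aa(-4)=6, C_aa(-3)=-6; C_bb(-4)=-168, C_bb(-3)=144, C_bb(3)=-1008.
Local maxima occur where both diagonal entries negative: (-3, -4), (-3, 3). Count: 2.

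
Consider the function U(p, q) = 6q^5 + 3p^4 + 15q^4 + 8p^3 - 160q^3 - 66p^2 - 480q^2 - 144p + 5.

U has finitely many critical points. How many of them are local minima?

U separates as a function of p plus a function of q, so ∇U=0 decouples.
∂U/∂p = 12(p - 3)(p + 1)(p + 4) = 0 at p ∈ {-4, -1, 3}; ∂U/∂q = 30q(q - 4)(q + 2)(q + 4) = 0 at q ∈ {-4, -2, 0, 4}.
The Hessian is diagonal: diag(U_pp, U_qq). Second derivatives: U_pp(-4)=252, U_pp(-1)=-144, U_pp(3)=336; U_qq(-4)=-1920, U_qq(-2)=720, U_qq(0)=-960, U_qq(4)=5760.
Local minima occur where both diagonal entries positive: (-4, -2), (-4, 4), (3, -2), (3, 4). Count: 4.

4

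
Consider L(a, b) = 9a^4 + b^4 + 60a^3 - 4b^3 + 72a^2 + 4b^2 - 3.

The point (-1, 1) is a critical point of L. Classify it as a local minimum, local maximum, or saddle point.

local maximum

The mixed partial ∂²L/∂a∂b is 0, so the Hessian at any point is diag(L_aa, L_bb) = diag(36(3a^2 + 10a + 4), 4(3b^2 - 6b + 2)).
At (-1, 1): H = diag(-108, -4).
Both eigenvalues are negative, so H is negative definite: a local maximum.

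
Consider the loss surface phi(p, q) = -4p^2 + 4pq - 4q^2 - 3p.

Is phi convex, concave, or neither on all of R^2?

phi is quadratic, so its Hessian is the constant matrix H = [[-8, 4], [4, -8]].
det(H) = 48, tr(H) = -16.
det(H) > 0 and tr(H) < 0, so H is negative definite everywhere: concave.

concave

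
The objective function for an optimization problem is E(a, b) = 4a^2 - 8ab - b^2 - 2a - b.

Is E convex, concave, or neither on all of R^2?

neither

E is quadratic, so its Hessian is the constant matrix H = [[8, -8], [-8, -2]].
det(H) = -80, tr(H) = 6.
det(H) < 0, so H is indefinite: neither convex nor concave.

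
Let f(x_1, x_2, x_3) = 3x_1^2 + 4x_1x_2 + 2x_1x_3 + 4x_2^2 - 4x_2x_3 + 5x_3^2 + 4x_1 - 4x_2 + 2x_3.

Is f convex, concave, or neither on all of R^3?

f is quadratic, so its Hessian is the constant matrix H = [[6, 4, 2], [4, 8, -4], [2, -4, 10]].
Leading principal minors: 6, 32, 128.
All positive ⇒ H ≻ 0 ⇒ convex.

convex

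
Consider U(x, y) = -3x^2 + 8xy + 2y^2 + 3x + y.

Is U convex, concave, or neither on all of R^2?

neither

U is quadratic, so its Hessian is the constant matrix H = [[-6, 8], [8, 4]].
det(H) = -88, tr(H) = -2.
det(H) < 0, so H is indefinite: neither convex nor concave.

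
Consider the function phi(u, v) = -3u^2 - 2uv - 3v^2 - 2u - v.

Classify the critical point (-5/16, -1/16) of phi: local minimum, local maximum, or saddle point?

The Hessian of phi is constant: H = [[-6, -2], [-2, -6]].
det(H) = (-6)·(-6) − (-2)² = 32.
det(H) > 0 and tr(H) = -12 < 0, so H is negative definite and the point is a local maximum.

local maximum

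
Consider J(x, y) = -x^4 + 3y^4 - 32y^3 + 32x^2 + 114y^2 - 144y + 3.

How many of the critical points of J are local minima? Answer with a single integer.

2

J separates as a function of x plus a function of y, so ∇J=0 decouples.
∂J/∂x = -4x(x - 4)(x + 4) = 0 at x ∈ {-4, 0, 4}; ∂J/∂y = 12(y - 4)(y - 3)(y - 1) = 0 at y ∈ {1, 3, 4}.
The Hessian is diagonal: diag(J_xx, J_yy). Second derivatives: J_xx(-4)=-128, J_xx(0)=64, J_xx(4)=-128; J_yy(1)=72, J_yy(3)=-24, J_yy(4)=36.
Local minima occur where both diagonal entries positive: (0, 1), (0, 4). Count: 2.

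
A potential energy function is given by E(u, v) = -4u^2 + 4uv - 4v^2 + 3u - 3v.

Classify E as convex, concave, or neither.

E is quadratic, so its Hessian is the constant matrix H = [[-8, 4], [4, -8]].
det(H) = 48, tr(H) = -16.
det(H) > 0 and tr(H) < 0, so H is negative definite everywhere: concave.

concave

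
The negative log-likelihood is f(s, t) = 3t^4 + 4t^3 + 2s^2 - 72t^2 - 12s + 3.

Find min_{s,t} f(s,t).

f(s,t) separates as P(s) + Q(t) + 3, so its minimum is min P + min Q + 3.
P'(s) = 4s - 12 vanishes at s ∈ {3}; Q'(t) = 12t(t - 3)(t + 4) vanishes at t ∈ {-4, 0, 3}.
Local minima of P (where P''>0): P(3)=-18. Local minima of Q: Q(-4)=-640, Q(3)=-297.
So the global minimum of f is P(3) + Q(-4) + 3 = -18 − 640 + 3 = -655, attained at (3, -4).

-655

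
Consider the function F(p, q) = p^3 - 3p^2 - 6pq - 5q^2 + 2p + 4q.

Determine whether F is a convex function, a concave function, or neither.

neither

The term p^3 is cubic, so the Hessian is not constant.
∂²F/∂p² = 6p - 6, which takes both signs as p varies (negative for sufficiently negative p). A diagonal entry of the Hessian changing sign means the Hessian is neither positive- nor negative-semidefinite on all of R^2.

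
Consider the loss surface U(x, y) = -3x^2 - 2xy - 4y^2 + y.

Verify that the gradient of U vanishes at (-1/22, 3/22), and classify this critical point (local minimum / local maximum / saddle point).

∇U = (-6x - 2y, -2x - 8y + 1); substituting (-1/22, 3/22) gives ∇U = (0, 0), so (-1/22, 3/22) is indeed a critical point.
The Hessian of U is constant: H = [[-6, -2], [-2, -8]].
det(H) = (-6)·(-8) − (-2)² = 44.
det(H) > 0 and tr(H) = -14 < 0, so H is negative definite and the point is a local maximum.

local maximum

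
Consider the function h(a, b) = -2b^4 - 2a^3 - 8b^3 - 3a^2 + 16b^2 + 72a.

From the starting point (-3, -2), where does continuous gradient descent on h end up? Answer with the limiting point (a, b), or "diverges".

h is separable, so gradient descent decouples: a follows -∂h/∂a, b follows -∂h/∂b.
∂h/∂a = -6(a - 3)(a + 4); at a=-3 this is 36, so a decreases.
∂h/∂b = -8b(b - 1)(b + 4); at b=-2 this is -96, so b increases.
a converges to its nearest critical value -4 (a local min of the a-part); b converges to 0. The iterate converges to (-4, 0).

(-4, 0)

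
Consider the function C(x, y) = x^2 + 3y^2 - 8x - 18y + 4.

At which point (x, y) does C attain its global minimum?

(4, 3)

C(x,y) separates as P(x) + Q(y) + 4, so its minimum is min P + min Q + 4.
P'(x) = 2x - 8 vanishes at x ∈ {4}; Q'(y) = 6y - 18 vanishes at y ∈ {3}.
Local minima of P (where P''>0): P(4)=-16. Local minima of Q: Q(3)=-27.
So the global minimum of C is P(4) + Q(3) + 4 = -16 − 27 + 4 = -39, attained at (4, 3).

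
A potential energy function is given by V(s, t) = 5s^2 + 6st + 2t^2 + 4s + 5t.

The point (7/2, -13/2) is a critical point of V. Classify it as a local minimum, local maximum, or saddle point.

local minimum

The Hessian of V is constant: H = [[10, 6], [6, 4]].
det(H) = 10·4 − 6² = 4.
det(H) > 0 and tr(H) = 14 > 0, so H is positive definite and the point is a local minimum.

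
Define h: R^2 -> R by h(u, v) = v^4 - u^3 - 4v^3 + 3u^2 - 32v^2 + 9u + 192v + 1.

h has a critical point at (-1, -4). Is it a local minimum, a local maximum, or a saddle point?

local minimum

The mixed partial ∂²h/∂u∂v is 0, so the Hessian at any point is diag(h_uu, h_vv) = diag(6(-u + 1), 4(3v^2 - 6v - 16)).
At (-1, -4): H = diag(12, 224).
Both eigenvalues are positive, so H is positive definite: a local minimum.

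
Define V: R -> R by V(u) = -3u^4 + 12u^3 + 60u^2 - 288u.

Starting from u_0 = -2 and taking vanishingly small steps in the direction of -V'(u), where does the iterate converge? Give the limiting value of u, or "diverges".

V'(u) = -12(u - 4)(u - 2)(u + 3), so V'(-2) = -288.
Gradient descent moves in the -V' direction, i.e. u is increasing.
The nearest critical point in that direction is u = 2, where V'' = 120 > 0 (a local minimum). The iterate converges there.

2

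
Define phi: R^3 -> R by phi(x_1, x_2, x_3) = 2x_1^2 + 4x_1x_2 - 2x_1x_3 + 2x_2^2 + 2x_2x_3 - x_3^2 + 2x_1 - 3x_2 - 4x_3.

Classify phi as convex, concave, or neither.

phi is quadratic, so its Hessian is the constant matrix H = [[4, 4, -2], [4, 4, 2], [-2, 2, -2]].
Leading principal minors: 4, 0, -64.
Neither pattern holds ⇒ H is indefinite ⇒ neither convex nor concave.

neither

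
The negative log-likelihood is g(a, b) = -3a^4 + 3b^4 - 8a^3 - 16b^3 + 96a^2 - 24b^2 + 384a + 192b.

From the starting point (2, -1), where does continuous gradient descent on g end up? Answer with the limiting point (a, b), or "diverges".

(-2, -2)

g is separable, so gradient descent decouples: a follows -∂g/∂a, b follows -∂g/∂b.
∂g/∂a = -12(a - 4)(a + 2)(a + 4); at a=2 this is 576, so a decreases.
∂g/∂b = 12(b - 4)(b - 2)(b + 2); at b=-1 this is 180, so b decreases.
a converges to its nearest critical value -2 (a local min of the a-part); b converges to -2. The iterate converges to (-2, -2).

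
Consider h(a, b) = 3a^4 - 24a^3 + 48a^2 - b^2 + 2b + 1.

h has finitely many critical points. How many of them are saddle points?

h separates as a function of a plus a function of b, so ∇h=0 decouples.
∂h/∂a = 12a(a - 4)(a - 2) = 0 at a ∈ {0, 2, 4}; ∂h/∂b = -2(b - 1) = 0 at b ∈ {1}.
The Hessian is diagonal: diag(h_aa, h_bb). Second derivatives: h_aa(0)=96, h_aa(2)=-48, h_aa(4)=96; h_bb(1)=-2.
Saddle points occur where the two diagonal entries have opposite signs: (0, 1), (4, 1). Count: 2.

2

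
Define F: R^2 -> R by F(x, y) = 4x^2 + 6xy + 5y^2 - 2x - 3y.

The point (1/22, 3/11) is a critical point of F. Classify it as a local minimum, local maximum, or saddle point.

local minimum

The Hessian of F is constant: H = [[8, 6], [6, 10]].
det(H) = 8·10 − 6² = 44.
det(H) > 0 and tr(H) = 18 > 0, so H is positive definite and the point is a local minimum.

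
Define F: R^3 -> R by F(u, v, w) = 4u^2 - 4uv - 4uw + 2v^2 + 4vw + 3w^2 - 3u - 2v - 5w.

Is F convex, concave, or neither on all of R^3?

F is quadratic, so its Hessian is the constant matrix H = [[8, -4, -4], [-4, 4, 4], [-4, 4, 6]].
Leading principal minors: 8, 16, 32.
All positive ⇒ H ≻ 0 ⇒ convex.

convex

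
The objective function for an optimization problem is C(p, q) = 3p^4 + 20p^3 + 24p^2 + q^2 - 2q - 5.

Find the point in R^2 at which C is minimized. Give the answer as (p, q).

(-4, 1)

C(p,q) separates as A(p) + B(q) − 5, so its minimum is min A + min B − 5.
A'(p) = 12p(p + 1)(p + 4) vanishes at p ∈ {-4, -1, 0}; B'(q) = 2q - 2 vanishes at q ∈ {1}.
Local minima of A (where A''>0): A(-4)=-128, A(0)=0. Local minima of B: B(1)=-1.
So the global minimum of C is A(-4) + B(1) − 5 = -128 − 1 − 5 = -134, attained at (-4, 1).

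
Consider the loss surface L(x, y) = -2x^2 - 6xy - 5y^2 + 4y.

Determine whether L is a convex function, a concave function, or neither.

concave

L is quadratic, so its Hessian is the constant matrix H = [[-4, -6], [-6, -10]].
det(H) = 4, tr(H) = -14.
det(H) > 0 and tr(H) < 0, so H is negative definite everywhere: concave.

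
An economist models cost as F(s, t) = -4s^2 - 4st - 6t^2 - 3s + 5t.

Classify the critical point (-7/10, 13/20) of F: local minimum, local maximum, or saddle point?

The Hessian of F is constant: H = [[-8, -4], [-4, -12]].
det(H) = (-8)·(-12) − (-4)² = 80.
det(H) > 0 and tr(H) = -20 < 0, so H is negative definite and the point is a local maximum.

local maximum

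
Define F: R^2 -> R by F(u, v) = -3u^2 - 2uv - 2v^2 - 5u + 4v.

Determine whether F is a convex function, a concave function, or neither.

concave

F is quadratic, so its Hessian is the constant matrix H = [[-6, -2], [-2, -4]].
det(H) = 20, tr(H) = -10.
det(H) > 0 and tr(H) < 0, so H is negative definite everywhere: concave.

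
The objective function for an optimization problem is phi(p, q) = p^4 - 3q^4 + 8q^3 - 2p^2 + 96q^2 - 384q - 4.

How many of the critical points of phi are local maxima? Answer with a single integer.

phi separates as a function of p plus a function of q, so ∇phi=0 decouples.
∂phi/∂p = 4p(p - 1)(p + 1) = 0 at p ∈ {-1, 0, 1}; ∂phi/∂q = -12(q - 4)(q - 2)(q + 4) = 0 at q ∈ {-4, 2, 4}.
The Hessian is diagonal: diag(phi_pp, phi_qq). Second derivatives: phi_pp(-1)=8, phi_pp(0)=-4, phi_pp(1)=8; phi_qq(-4)=-576, phi_qq(2)=144, phi_qq(4)=-192.
Local maxima occur where both diagonal entries negative: (0, -4), (0, 4). Count: 2.

2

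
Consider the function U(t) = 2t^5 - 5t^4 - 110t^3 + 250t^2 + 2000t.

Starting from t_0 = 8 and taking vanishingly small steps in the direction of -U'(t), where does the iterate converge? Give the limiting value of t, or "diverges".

5

U'(t) = 10(t - 5)(t - 4)(t + 2)(t + 5), so U'(8) = 15600.
Gradient descent moves in the -U' direction, i.e. t is decreasing.
The nearest critical point in that direction is t = 5, where U'' = 700 > 0 (a local minimum). The iterate converges there.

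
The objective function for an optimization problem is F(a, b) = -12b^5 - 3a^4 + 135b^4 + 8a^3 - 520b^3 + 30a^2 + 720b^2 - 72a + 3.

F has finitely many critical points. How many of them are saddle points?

F separates as a function of a plus a function of b, so ∇F=0 decouples.
∂F/∂a = -12(a - 3)(a - 1)(a + 2) = 0 at a ∈ {-2, 1, 3}; ∂F/∂b = -60b(b - 4)(b - 3)(b - 2) = 0 at b ∈ {0, 2, 3, 4}.
The Hessian is diagonal: diag(F_aa, F_bb). Second derivatives: F_aa(-2)=-180, F_aa(1)=72, F_aa(3)=-120; F_bb(0)=1440, F_bb(2)=-240, F_bb(3)=180, F_bb(4)=-480.
Saddle points occur where the two diagonal entries have opposite signs: (-2, 0), (-2, 3), (1, 2), (1, 4), (3, 0), (3, 3). Count: 6.

6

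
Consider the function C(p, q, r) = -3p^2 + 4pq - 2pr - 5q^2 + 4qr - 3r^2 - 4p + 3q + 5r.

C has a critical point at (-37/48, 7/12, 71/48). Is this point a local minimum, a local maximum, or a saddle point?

The Hessian is constant: H = [[-6, 4, -2], [4, -10, 4], [-2, 4, -6]].
Leading principal minors: Δ₁ = -6, Δ₂ = 44, Δ₃ = -192.
The minors alternate sign starting negative (−, +, −), so H is negative definite: a local maximum.

local maximum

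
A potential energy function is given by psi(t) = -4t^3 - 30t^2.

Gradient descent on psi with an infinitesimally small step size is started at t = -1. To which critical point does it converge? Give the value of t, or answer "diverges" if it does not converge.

-5

psi'(t) = -12t(t + 5), so psi'(-1) = 48.
Gradient descent moves in the -psi' direction, i.e. t is decreasing.
The nearest critical point in that direction is t = -5, where psi'' = 60 > 0 (a local minimum). The iterate converges there.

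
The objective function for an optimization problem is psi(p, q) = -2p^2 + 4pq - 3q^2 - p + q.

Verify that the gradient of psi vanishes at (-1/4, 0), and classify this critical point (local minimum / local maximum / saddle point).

∇psi = (-4p + 4q - 1, 4p - 6q + 1); substituting (-1/4, 0) gives ∇psi = (0, 0), so (-1/4, 0) is indeed a critical point.
The Hessian of psi is constant: H = [[-4, 4], [4, -6]].
det(H) = (-4)·(-6) − 4² = 8.
det(H) > 0 and tr(H) = -10 < 0, so H is negative definite and the point is a local maximum.

local maximum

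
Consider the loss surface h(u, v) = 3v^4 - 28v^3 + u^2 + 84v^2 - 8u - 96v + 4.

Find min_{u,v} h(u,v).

-76

h(u,v) separates as P(u) + Q(v) + 4, so its minimum is min P + min Q + 4.
P'(u) = 2u - 8 vanishes at u ∈ {4}; Q'(v) = 12(v - 4)(v - 2)(v - 1) vanishes at v ∈ {1, 2, 4}.
Local minima of P (where P''>0): P(4)=-16. Local minima of Q: Q(1)=-37, Q(4)=-64.
So the global minimum of h is P(4) + Q(4) + 4 = -16 − 64 + 4 = -76, attained at (4, 4).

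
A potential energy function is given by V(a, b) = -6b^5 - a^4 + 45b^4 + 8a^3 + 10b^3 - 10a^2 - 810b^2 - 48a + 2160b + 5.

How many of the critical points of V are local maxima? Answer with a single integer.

4

V separates as a function of a plus a function of b, so ∇V=0 decouples.
∂V/∂a = -4(a - 4)(a - 3)(a + 1) = 0 at a ∈ {-1, 3, 4}; ∂V/∂b = -30(b - 4)(b - 3)(b - 2)(b + 3) = 0 at b ∈ {-3, 2, 3, 4}.
The Hessian is diagonal: diag(V_aa, V_bb). Second derivatives: V_aa(-1)=-80, V_aa(3)=16, V_aa(4)=-20; V_bb(-3)=6300, V_bb(2)=-300, V_bb(3)=180, V_bb(4)=-420.
Local maxima occur where both diagonal entries negative: (-1, 2), (-1, 4), (4, 2), (4, 4). Count: 4.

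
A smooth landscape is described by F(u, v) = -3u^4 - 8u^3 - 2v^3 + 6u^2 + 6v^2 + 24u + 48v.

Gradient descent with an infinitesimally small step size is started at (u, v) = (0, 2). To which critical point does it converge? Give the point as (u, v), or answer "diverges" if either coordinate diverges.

F is separable, so gradient descent decouples: u follows -∂F/∂u, v follows -∂F/∂v.
∂F/∂u = -12(u - 1)(u + 1)(u + 2); at u=0 this is 24, so u decreases.
∂F/∂v = -6(v - 4)(v + 2); at v=2 this is 48, so v decreases.
u converges to its nearest critical value -1 (a local min of the u-part); v converges to -2. The iterate converges to (-1, -2).

(-1, -2)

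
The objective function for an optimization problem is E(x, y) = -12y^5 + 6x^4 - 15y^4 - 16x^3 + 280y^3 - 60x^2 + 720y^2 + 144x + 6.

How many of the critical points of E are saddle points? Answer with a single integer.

E separates as a function of x plus a function of y, so ∇E=0 decouples.
∂E/∂x = 24(x - 3)(x - 1)(x + 2) = 0 at x ∈ {-2, 1, 3}; ∂E/∂y = -60y(y - 4)(y + 2)(y + 3) = 0 at y ∈ {-3, -2, 0, 4}.
The Hessian is diagonal: diag(E_xx, E_yy). Second derivatives: E_xx(-2)=360, E_xx(1)=-144, E_xx(3)=240; E_yy(-3)=1260, E_yy(-2)=-720, E_yy(0)=1440, E_yy(4)=-10080.
Saddle points occur where the two diagonal entries have opposite signs: (-2, -2), (-2, 4), (1, -3), (1, 0), (3, -2), (3, 4). Count: 6.

6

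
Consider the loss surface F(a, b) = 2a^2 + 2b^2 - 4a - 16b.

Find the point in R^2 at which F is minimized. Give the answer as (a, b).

(1, 4)

F(a,b) separates as P(a) + Q(b), so its minimum is min P + min Q.
P'(a) = 4a - 4 vanishes at a ∈ {1}; Q'(b) = 4b - 16 vanishes at b ∈ {4}.
Local minima of P (where P''>0): P(1)=-2. Local minima of Q: Q(4)=-32.
So the global minimum of F is P(1) + Q(4) = -2 − 32 = -34, attained at (1, 4).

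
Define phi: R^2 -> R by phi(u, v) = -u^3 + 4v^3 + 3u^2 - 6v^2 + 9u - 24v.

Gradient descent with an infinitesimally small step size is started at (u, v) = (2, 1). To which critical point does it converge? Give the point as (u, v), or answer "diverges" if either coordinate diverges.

(-1, 2)

phi is separable, so gradient descent decouples: u follows -∂phi/∂u, v follows -∂phi/∂v.
∂phi/∂u = -3(u - 3)(u + 1); at u=2 this is 9, so u decreases.
∂phi/∂v = 12(v - 2)(v + 1); at v=1 this is -24, so v increases.
u converges to its nearest critical value -1 (a local min of the u-part); v converges to 2. The iterate converges to (-1, 2).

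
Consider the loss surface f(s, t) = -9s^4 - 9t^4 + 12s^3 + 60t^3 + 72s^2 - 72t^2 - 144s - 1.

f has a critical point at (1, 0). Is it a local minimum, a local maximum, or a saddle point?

saddle point

The mixed partial ∂²f/∂s∂t is 0, so the Hessian at any point is diag(f_ss, f_tt) = diag(36(-3s^2 + 2s + 4), 36(-3t^2 + 10t - 4)).
At (1, 0): H = diag(108, -144).
The eigenvalues have opposite signs, so H is indefinite: a saddle point.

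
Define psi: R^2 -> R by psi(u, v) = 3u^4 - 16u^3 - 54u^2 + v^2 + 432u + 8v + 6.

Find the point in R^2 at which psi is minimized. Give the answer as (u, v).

psi(u,v) separates as P(u) + Q(v) + 6, so its minimum is min P + min Q + 6.
P'(u) = 12(u - 4)(u - 3)(u + 3) vanishes at u ∈ {-3, 3, 4}; Q'(v) = 2v + 8 vanishes at v ∈ {-4}.
Local minima of P (where P''>0): P(-3)=-1107, P(4)=608. Local minima of Q: Q(-4)=-16.
So the global minimum of psi is P(-3) + Q(-4) + 6 = -1107 − 16 + 6 = -1117, attained at (-3, -4).

(-3, -4)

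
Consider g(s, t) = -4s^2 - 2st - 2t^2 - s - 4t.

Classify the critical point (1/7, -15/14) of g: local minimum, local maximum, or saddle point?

The Hessian of g is constant: H = [[-8, -2], [-2, -4]].
det(H) = (-8)·(-4) − (-2)² = 28.
det(H) > 0 and tr(H) = -12 < 0, so H is negative definite and the point is a local maximum.

local maximum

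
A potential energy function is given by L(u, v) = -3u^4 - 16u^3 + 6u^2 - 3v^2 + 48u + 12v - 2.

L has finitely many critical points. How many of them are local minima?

0

L separates as a function of u plus a function of v, so ∇L=0 decouples.
∂L/∂u = -12(u - 1)(u + 1)(u + 4) = 0 at u ∈ {-4, -1, 1}; ∂L/∂v = -6(v - 2) = 0 at v ∈ {2}.
The Hessian is diagonal: diag(L_uu, L_vv). Second derivatives: L_uu(-4)=-180, L_uu(-1)=72, L_uu(1)=-120; L_vv(2)=-6.
Local minima occur where both diagonal entries positive: none. Count: 0.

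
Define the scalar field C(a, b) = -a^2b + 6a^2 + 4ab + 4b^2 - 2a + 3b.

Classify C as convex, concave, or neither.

neither

The term -a^2b is cubic, so the Hessian is not constant.
∂²C/∂a² = -2b + 12, which takes both signs as b varies (negative for sufficiently large b). A diagonal entry of the Hessian changing sign means the Hessian is neither positive- nor negative-semidefinite on all of R^2.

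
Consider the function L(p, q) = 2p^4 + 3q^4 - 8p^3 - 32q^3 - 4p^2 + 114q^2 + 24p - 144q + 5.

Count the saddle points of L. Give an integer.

L separates as a function of p plus a function of q, so ∇L=0 decouples.
∂L/∂p = 8(p - 3)(p - 1)(p + 1) = 0 at p ∈ {-1, 1, 3}; ∂L/∂q = 12(q - 4)(q - 3)(q - 1) = 0 at q ∈ {1, 3, 4}.
The Hessian is diagonal: diag(L_pp, L_qq). Second derivatives: L_pp(-1)=64, L_pp(1)=-32, L_pp(3)=64; L_qq(1)=72, L_qq(3)=-24, L_qq(4)=36.
Saddle points occur where the two diagonal entries have opposite signs: (-1, 3), (1, 1), (1, 4), (3, 3). Count: 4.

4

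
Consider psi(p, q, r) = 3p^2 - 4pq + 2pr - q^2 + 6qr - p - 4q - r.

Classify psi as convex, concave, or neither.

psi is quadratic, so its Hessian is the constant matrix H = [[6, -4, 2], [-4, -2, 6], [2, 6, 0]].
Leading principal minors: 6, -28, -304.
Neither pattern holds ⇒ H is indefinite ⇒ neither convex nor concave.

neither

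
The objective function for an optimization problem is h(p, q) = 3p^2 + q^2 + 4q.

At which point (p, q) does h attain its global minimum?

h(p,q) separates as A(p) + B(q), so its minimum is min A + min B.
A'(p) = 6p vanishes at p ∈ {0}; B'(q) = 2q + 4 vanishes at q ∈ {-2}.
Local minima of A (where A''>0): A(0)=0. Local minima of B: B(-2)=-4.
So the global minimum of h is A(0) + B(-2) = 0 − 4 = -4, attained at (0, -2).

(0, -2)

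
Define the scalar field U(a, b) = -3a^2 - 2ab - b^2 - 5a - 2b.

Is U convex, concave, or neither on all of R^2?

U is quadratic, so its Hessian is the constant matrix H = [[-6, -2], [-2, -2]].
det(H) = 8, tr(H) = -8.
det(H) > 0 and tr(H) < 0, so H is negative definite everywhere: concave.

concave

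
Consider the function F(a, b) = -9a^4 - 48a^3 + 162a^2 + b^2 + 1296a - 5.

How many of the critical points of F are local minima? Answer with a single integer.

F separates as a function of a plus a function of b, so ∇F=0 decouples.
∂F/∂a = -36(a - 3)(a + 3)(a + 4) = 0 at a ∈ {-4, -3, 3}; ∂F/∂b = 2b = 0 at b ∈ {0}.
The Hessian is diagonal: diag(F_aa, F_bb). Second derivatives: F_aa(-4)=-252, F_aa(-3)=216, F_aa(3)=-1512; F_bb(0)=2.
Local minima occur where both diagonal entries positive: (-3, 0). Count: 1.

1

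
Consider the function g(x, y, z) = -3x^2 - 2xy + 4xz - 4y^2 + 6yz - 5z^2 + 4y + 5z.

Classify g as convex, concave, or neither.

concave

g is quadratic, so its Hessian is the constant matrix H = [[-6, -2, 4], [-2, -8, 6], [4, 6, -10]].
Leading principal minors: -6, 44, -192.
Signs alternate −, +, − ⇒ H ≺ 0 ⇒ concave.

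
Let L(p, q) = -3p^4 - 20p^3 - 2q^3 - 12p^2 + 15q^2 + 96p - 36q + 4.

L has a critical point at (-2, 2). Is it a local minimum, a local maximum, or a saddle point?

The mixed partial ∂²L/∂p∂q is 0, so the Hessian at any point is diag(L_pp, L_qq) = diag(-12(3p^2 + 10p + 2), 6(-2q + 5)).
At (-2, 2): H = diag(72, 6).
Both eigenvalues are positive, so H is positive definite: a local minimum.

local minimum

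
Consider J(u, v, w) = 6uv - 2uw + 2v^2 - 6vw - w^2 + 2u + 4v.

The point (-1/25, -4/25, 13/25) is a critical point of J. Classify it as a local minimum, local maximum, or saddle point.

saddle point

The Hessian is constant: H = [[0, 6, -2], [6, 4, -6], [-2, -6, -2]].
Leading principal minors: Δ₁ = 0, Δ₂ = -36, Δ₃ = 200.
The minors fit neither the all-positive nor the alternating-sign pattern, so H is indefinite: a saddle point.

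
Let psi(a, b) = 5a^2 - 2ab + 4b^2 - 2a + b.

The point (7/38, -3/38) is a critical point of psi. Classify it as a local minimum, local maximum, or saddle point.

The Hessian of psi is constant: H = [[10, -2], [-2, 8]].
det(H) = 10·8 − (-2)² = 76.
det(H) > 0 and tr(H) = 18 > 0, so H is positive definite and the point is a local minimum.

local minimum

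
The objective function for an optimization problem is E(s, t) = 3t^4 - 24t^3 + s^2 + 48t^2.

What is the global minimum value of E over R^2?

0

E(s,t) separates as P(s) + Q(t), so its minimum is min P + min Q.
P'(s) = 2s vanishes at s ∈ {0}; Q'(t) = 12t(t - 4)(t - 2) vanishes at t ∈ {0, 2, 4}.
Local minima of P (where P''>0): P(0)=0. Local minima of Q: Q(0)=0, Q(4)=0.
So the global minimum of E is P(0) + Q(0) = 0 + 0 = 0, attained at (0, 0).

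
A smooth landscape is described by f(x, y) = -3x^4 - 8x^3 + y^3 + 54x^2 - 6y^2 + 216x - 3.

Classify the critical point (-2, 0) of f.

saddle point

The mixed partial ∂²f/∂x∂y is 0, so the Hessian at any point is diag(f_xx, f_yy) = diag(12(-3x^2 - 4x + 9), 6(y - 2)).
At (-2, 0): H = diag(60, -12).
The eigenvalues have opposite signs, so H is indefinite: a saddle point.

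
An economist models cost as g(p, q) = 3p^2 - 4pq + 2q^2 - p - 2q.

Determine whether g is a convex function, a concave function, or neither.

g is quadratic, so its Hessian is the constant matrix H = [[6, -4], [-4, 4]].
det(H) = 8, tr(H) = 10.
det(H) > 0 and tr(H) > 0, so H is positive definite everywhere: convex.

convex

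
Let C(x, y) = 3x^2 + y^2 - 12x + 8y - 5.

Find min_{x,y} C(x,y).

C(x,y) separates as P(x) + Q(y) − 5, so its minimum is min P + min Q − 5.
P'(x) = 6x - 12 vanishes at x ∈ {2}; Q'(y) = 2y + 8 vanishes at y ∈ {-4}.
Local minima of P (where P''>0): P(2)=-12. Local minima of Q: Q(-4)=-16.
So the global minimum of C is P(2) + Q(-4) − 5 = -12 − 16 − 5 = -33, attained at (2, -4).

-33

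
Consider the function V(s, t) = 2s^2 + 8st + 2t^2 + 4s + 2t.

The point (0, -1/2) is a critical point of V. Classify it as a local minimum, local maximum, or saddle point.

saddle point

The Hessian of V is constant: H = [[4, 8], [8, 4]].
det(H) = 4·4 − 8² = -48.
Since det(H) < 0, H is indefinite and the critical point is a saddle point.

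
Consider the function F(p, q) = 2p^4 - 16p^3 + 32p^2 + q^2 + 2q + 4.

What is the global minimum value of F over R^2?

3

F(p,q) separates as A(p) + B(q) + 4, so its minimum is min A + min B + 4.
A'(p) = 8p(p - 4)(p - 2) vanishes at p ∈ {0, 2, 4}; B'(q) = 2q + 2 vanishes at q ∈ {-1}.
Local minima of A (where A''>0): A(0)=0, A(4)=0. Local minima of B: B(-1)=-1.
So the global minimum of F is A(0) + B(-1) + 4 = 0 − 1 + 4 = 3, attained at (0, -1).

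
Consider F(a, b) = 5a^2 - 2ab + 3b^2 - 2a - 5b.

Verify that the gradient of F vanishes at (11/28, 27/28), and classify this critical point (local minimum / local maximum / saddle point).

local minimum

∇F = (10a - 2b - 2, -2a + 6b - 5); substituting (11/28, 27/28) gives ∇F = (0, 0), so (11/28, 27/28) is indeed a critical point.
The Hessian of F is constant: H = [[10, -2], [-2, 6]].
det(H) = 10·6 − (-2)² = 56.
det(H) > 0 and tr(H) = 16 > 0, so H is positive definite and the point is a local minimum.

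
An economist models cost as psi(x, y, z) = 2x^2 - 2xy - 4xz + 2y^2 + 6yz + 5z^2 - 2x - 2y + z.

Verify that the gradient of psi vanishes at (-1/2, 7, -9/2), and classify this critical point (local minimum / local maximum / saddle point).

local minimum

∇psi = (4x - 2y - 4z - 2, -2x + 4y + 6z - 2, -4x + 6y + 10z + 1); substituting (-1/2, 7, -9/2) gives ∇psi = (0, 0, 0), so (-1/2, 7, -9/2) is indeed a critical point.
The Hessian is constant: H = [[4, -2, -4], [-2, 4, 6], [-4, 6, 10]].
Leading principal minors: Δ₁ = 4, Δ₂ = 12, Δ₃ = 8.
All leading minors are positive, so H is positive definite: a local minimum.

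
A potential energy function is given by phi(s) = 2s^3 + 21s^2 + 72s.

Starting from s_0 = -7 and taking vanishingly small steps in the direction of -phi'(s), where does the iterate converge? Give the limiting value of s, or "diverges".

diverges

phi'(s) = 6(s + 3)(s + 4), so phi'(-7) = 72.
Gradient descent moves in the -phi' direction, i.e. s is decreasing.
There is no critical point below s=-7, and phi' keeps the same sign, so the iterate runs off to −∞.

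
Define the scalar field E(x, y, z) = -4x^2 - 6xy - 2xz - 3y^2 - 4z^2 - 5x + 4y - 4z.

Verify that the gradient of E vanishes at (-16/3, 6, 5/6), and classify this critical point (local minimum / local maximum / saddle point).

local maximum

∇E = (-8x - 6y - 2z - 5, -6x - 6y + 4, -2x - 8z - 4); substituting (-16/3, 6, 5/6) gives ∇E = (0, 0, 0), so (-16/3, 6, 5/6) is indeed a critical point.
The Hessian is constant: H = [[-8, -6, -2], [-6, -6, 0], [-2, 0, -8]].
Leading principal minors: Δ₁ = -8, Δ₂ = 12, Δ₃ = -72.
The minors alternate sign starting negative (−, +, −), so H is negative definite: a local maximum.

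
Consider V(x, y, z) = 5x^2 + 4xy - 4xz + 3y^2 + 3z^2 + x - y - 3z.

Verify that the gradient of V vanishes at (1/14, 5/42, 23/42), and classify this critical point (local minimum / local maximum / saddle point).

local minimum

∇V = (10x + 4y - 4z + 1, 4x + 6y - 1, -4x + 6z - 3); substituting (1/14, 5/42, 23/42) gives ∇V = (0, 0, 0), so (1/14, 5/42, 23/42) is indeed a critical point.
The Hessian is constant: H = [[10, 4, -4], [4, 6, 0], [-4, 0, 6]].
Leading principal minors: Δ₁ = 10, Δ₂ = 44, Δ₃ = 168.
All leading minors are positive, so H is positive definite: a local minimum.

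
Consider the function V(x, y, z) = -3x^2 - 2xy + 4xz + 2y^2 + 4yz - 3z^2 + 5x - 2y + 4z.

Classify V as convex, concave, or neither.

V is quadratic, so its Hessian is the constant matrix H = [[-6, -2, 4], [-2, 4, 4], [4, 4, -6]].
Leading principal minors: -6, -28, 136.
Neither pattern holds ⇒ H is indefinite ⇒ neither convex nor concave.

neither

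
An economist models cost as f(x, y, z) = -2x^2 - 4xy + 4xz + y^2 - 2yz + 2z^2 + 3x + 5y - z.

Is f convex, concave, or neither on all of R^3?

f is quadratic, so its Hessian is the constant matrix H = [[-4, -4, 4], [-4, 2, -2], [4, -2, 4]].
Leading principal minors: -4, -24, -48.
Neither pattern holds ⇒ H is indefinite ⇒ neither convex nor concave.

neither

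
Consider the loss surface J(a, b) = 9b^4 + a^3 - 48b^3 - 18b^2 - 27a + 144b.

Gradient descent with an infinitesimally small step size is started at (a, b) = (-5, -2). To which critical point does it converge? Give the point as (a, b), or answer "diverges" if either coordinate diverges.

diverges

J is separable, so gradient descent decouples: a follows -∂J/∂a, b follows -∂J/∂b.
∂J/∂a = 3(a - 3)(a + 3); at a=-5 this is 48, so a decreases.
∂J/∂b = 36(b - 4)(b - 1)(b + 1); at b=-2 this is -648, so b increases.
The a-coordinate has no critical point in that direction and runs off to infinity.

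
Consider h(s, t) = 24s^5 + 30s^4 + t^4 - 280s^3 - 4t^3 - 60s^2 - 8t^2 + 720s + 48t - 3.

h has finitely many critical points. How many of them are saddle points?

h separates as a function of s plus a function of t, so ∇h=0 decouples.
∂h/∂s = 120(s - 2)(s - 1)(s + 1)(s + 3) = 0 at s ∈ {-3, -1, 1, 2}; ∂h/∂t = 4(t - 3)(t - 2)(t + 2) = 0 at t ∈ {-2, 2, 3}.
The Hessian is diagonal: diag(h_ss, h_tt). Second derivatives: h_ss(-3)=-4800, h_ss(-1)=1440, h_ss(1)=-960, h_ss(2)=1800; h_tt(-2)=80, h_tt(2)=-16, h_tt(3)=20.
Saddle points occur where the two diagonal entries have opposite signs: (-3, -2), (-3, 3), (-1, 2), (1, -2), (1, 3), (2, 2). Count: 6.

6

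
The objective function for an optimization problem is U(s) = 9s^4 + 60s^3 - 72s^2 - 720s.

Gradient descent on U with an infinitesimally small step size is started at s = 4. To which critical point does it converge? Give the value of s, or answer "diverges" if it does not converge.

2

U'(s) = 36(s - 2)(s + 2)(s + 5), so U'(4) = 3888.
Gradient descent moves in the -U' direction, i.e. s is decreasing.
The nearest critical point in that direction is s = 2, where U'' = 1008 > 0 (a local minimum). The iterate converges there.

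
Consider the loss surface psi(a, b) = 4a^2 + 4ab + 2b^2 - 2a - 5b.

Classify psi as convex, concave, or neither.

psi is quadratic, so its Hessian is the constant matrix H = [[8, 4], [4, 4]].
det(H) = 16, tr(H) = 12.
det(H) > 0 and tr(H) > 0, so H is positive definite everywhere: convex.

convex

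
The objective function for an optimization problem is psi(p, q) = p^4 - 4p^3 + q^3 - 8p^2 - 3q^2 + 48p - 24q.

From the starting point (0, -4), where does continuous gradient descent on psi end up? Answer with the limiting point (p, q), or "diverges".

diverges

psi is separable, so gradient descent decouples: p follows -∂psi/∂p, q follows -∂psi/∂q.
∂psi/∂p = 4(p - 3)(p - 2)(p + 2); at p=0 this is 48, so p decreases.
∂psi/∂q = 3(q - 4)(q + 2); at q=-4 this is 48, so q decreases.
The q-coordinate has no critical point in that direction and runs off to infinity.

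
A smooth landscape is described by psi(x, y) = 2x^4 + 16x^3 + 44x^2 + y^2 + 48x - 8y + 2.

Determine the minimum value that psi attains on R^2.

psi(x,y) separates as P(x) + Q(y) + 2, so its minimum is min P + min Q + 2.
P'(x) = 8(x + 1)(x + 2)(x + 3) vanishes at x ∈ {-3, -2, -1}; Q'(y) = 2y - 8 vanishes at y ∈ {4}.
Local minima of P (where P''>0): P(-3)=-18, P(-1)=-18. Local minima of Q: Q(4)=-16.
So the global minimum of psi is P(-3) + Q(4) + 2 = -18 − 16 + 2 = -32, attained at (-3, 4).

-32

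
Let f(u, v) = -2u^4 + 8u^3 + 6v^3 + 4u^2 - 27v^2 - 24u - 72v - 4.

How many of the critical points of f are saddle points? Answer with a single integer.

f separates as a function of u plus a function of v, so ∇f=0 decouples.
∂f/∂u = -8(u - 3)(u - 1)(u + 1) = 0 at u ∈ {-1, 1, 3}; ∂f/∂v = 18(v - 4)(v + 1) = 0 at v ∈ {-1, 4}.
The Hessian is diagonal: diag(f_uu, f_vv). Second derivatives: f_uu(-1)=-64, f_uu(1)=32, f_uu(3)=-64; f_vv(-1)=-90, f_vv(4)=90.
Saddle points occur where the two diagonal entries have opposite signs: (-1, 4), (1, -1), (3, 4). Count: 3.

3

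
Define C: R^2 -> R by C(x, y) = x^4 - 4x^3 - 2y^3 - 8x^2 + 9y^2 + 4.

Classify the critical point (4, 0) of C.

The mixed partial ∂²C/∂x∂y is 0, so the Hessian at any point is diag(C_xx, C_yy) = diag(4(3x^2 - 6x - 4), 6(-2y + 3)).
At (4, 0): H = diag(80, 18).
Both eigenvalues are positive, so H is positive definite: a local minimum.

local minimum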